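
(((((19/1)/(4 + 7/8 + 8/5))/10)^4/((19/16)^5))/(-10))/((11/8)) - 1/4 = -4706649253541/18809417144980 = -0.25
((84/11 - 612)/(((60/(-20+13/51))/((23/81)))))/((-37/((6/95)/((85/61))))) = -82389772/1190932875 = -0.07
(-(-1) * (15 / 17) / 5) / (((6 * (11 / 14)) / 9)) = 63 / 187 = 0.34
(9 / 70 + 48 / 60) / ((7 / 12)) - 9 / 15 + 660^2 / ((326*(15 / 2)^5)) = 28253899 / 26956125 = 1.05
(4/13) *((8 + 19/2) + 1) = 74/13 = 5.69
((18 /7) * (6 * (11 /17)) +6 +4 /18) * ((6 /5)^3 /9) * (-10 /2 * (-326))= 5071.65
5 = 5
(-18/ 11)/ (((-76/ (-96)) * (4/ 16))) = -1728/ 209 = -8.27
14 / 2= 7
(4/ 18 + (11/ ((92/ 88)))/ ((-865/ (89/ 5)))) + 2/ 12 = 308641/ 1790550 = 0.17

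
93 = 93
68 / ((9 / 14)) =952 / 9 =105.78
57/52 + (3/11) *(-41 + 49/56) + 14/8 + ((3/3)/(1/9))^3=824713/1144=720.90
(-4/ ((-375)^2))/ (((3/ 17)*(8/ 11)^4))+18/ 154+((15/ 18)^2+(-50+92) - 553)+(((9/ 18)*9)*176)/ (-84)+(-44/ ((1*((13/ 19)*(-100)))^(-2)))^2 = 183930278681857922481042851/ 4334997744000000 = 42429152111.19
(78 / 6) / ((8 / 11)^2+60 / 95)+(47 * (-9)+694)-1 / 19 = 14302717 / 50692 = 282.15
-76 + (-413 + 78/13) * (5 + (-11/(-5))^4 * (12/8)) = -20515411/1250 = -16412.33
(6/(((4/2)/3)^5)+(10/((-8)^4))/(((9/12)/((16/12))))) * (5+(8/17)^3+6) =954585205/1886592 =505.98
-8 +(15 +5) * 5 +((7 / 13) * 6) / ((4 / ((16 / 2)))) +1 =1293 / 13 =99.46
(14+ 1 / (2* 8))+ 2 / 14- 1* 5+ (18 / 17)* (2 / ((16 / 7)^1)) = 19291 / 1904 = 10.13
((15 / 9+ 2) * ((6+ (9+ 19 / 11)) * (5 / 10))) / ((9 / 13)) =1196 / 27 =44.30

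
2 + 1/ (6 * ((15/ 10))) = 19/ 9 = 2.11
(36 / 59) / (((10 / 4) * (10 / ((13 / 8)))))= 0.04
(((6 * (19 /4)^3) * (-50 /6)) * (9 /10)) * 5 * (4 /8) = -1543275 /128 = -12056.84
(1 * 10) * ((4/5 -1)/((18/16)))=-16/9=-1.78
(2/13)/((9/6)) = 4/39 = 0.10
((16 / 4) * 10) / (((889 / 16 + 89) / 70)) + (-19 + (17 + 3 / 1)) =47113 / 2313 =20.37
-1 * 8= -8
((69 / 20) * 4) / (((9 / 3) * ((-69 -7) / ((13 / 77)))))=-299 / 29260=-0.01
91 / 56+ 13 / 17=325 / 136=2.39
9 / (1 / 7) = 63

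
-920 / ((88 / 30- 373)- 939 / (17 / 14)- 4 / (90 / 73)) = 703800 / 877153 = 0.80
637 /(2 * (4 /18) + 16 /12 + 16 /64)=22932 /73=314.14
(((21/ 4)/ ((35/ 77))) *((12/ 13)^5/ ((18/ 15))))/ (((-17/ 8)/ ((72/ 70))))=-98537472/ 31559905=-3.12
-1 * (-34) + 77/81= 2831/81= 34.95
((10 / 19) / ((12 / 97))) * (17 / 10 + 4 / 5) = 2425 / 228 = 10.64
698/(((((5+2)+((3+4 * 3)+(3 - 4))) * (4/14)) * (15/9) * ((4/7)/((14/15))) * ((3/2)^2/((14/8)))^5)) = 32.45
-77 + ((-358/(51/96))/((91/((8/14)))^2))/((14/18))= -3719711011/48286511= -77.03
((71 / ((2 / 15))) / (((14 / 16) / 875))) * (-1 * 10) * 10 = -53250000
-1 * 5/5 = -1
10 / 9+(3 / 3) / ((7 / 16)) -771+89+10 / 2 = -673.60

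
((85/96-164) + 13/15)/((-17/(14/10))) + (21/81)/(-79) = 387508583/29008800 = 13.36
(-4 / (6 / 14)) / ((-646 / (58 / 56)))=29 / 1938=0.01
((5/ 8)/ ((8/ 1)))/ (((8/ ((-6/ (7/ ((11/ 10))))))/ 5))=-165/ 3584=-0.05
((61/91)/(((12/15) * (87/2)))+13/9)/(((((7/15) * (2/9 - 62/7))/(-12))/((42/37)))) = 9386415/1897064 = 4.95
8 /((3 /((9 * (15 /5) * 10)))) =720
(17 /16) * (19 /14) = 323 /224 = 1.44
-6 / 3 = -2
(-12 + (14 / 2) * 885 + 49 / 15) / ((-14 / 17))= -788749 / 105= -7511.90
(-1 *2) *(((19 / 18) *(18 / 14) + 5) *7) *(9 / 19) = -801 / 19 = -42.16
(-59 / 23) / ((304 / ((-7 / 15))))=413 / 104880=0.00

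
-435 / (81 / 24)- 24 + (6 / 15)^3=-171928 / 1125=-152.82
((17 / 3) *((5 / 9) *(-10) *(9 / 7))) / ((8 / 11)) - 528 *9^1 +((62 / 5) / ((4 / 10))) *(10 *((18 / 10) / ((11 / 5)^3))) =-531656033 / 111804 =-4755.25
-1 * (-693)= 693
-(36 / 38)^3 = -0.85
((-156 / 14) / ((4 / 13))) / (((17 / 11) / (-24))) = 66924 / 119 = 562.39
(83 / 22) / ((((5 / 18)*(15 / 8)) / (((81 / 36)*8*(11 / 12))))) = 119.52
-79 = -79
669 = 669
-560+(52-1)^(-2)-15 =-1495574/2601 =-575.00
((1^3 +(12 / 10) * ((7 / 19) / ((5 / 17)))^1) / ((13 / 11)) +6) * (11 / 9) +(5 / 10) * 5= 1380713 / 111150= 12.42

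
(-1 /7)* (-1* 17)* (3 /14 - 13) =-3043 /98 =-31.05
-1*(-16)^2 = -256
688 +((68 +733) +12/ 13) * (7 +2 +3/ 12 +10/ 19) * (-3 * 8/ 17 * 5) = -229484338/ 4199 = -54652.14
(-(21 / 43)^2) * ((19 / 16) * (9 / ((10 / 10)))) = -75411 / 29584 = -2.55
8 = 8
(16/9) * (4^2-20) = -64/9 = -7.11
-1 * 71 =-71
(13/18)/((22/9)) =0.30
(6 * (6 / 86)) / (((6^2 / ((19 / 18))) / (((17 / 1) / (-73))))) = -323 / 113004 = -0.00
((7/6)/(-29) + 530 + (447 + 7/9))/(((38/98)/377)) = 325111423/342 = 950618.20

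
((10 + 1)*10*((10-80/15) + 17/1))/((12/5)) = 17875/18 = 993.06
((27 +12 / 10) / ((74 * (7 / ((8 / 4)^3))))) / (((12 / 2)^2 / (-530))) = -4982 / 777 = -6.41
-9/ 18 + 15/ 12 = 3/ 4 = 0.75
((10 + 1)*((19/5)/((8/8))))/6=209/30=6.97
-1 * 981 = -981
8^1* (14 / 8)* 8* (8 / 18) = 448 / 9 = 49.78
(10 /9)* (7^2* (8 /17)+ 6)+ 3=5399 /153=35.29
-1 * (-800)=800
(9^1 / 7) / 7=9 / 49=0.18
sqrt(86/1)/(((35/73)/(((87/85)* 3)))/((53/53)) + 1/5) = 95265* sqrt(86)/33928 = 26.04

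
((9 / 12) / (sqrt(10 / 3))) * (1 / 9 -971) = -4369 * sqrt(30) / 60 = -398.83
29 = 29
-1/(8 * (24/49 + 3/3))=-49/584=-0.08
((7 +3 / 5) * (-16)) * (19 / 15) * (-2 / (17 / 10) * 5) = 906.04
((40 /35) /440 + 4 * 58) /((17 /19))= 1697099 /6545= 259.30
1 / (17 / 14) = 14 / 17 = 0.82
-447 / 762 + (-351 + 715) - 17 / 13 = 1195673 / 3302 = 362.11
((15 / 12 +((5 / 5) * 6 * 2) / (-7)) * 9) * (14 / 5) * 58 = -3393 / 5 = -678.60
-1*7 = -7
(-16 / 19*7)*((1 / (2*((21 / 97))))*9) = -2328 / 19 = -122.53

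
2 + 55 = 57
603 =603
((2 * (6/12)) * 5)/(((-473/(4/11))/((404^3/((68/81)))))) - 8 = -26706109528/88451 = -301931.12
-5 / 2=-2.50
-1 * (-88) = 88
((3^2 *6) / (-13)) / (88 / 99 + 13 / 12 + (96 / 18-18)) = 1944 / 5005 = 0.39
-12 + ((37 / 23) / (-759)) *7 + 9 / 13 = -2569546 / 226941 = -11.32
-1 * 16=-16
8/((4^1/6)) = 12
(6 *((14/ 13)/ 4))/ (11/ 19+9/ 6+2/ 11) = 418/ 585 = 0.71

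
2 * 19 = 38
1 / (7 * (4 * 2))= 1 / 56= 0.02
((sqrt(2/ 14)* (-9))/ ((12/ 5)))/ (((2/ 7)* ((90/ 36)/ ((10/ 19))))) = -15* sqrt(7)/ 38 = -1.04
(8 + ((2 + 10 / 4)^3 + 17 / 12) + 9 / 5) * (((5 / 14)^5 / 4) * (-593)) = -4551645625 / 51631104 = -88.16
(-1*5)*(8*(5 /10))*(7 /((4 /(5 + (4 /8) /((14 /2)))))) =-355 /2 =-177.50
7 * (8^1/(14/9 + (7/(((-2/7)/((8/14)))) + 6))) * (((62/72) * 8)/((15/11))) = -19096/435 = -43.90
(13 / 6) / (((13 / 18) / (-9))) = -27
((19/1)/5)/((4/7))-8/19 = 2367/380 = 6.23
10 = 10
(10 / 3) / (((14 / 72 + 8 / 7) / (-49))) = -41160 / 337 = -122.14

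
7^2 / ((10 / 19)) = 931 / 10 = 93.10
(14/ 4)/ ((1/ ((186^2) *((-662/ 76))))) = -20039733/ 19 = -1054722.79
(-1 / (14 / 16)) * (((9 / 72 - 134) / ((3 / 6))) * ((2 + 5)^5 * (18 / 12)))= 7714413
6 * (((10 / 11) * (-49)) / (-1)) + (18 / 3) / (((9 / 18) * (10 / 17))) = 15822 / 55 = 287.67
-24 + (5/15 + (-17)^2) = 796/3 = 265.33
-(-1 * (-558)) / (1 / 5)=-2790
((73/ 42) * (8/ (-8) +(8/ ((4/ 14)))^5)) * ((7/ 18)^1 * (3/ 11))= 139595199/ 44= 3172618.16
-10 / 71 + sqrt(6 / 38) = -10 / 71 + sqrt(57) / 19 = 0.26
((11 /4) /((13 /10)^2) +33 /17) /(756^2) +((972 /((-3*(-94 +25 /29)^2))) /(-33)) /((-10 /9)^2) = 760171627188269 /823571080128096300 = 0.00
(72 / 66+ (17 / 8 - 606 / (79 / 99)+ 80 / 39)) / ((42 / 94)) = -1687.86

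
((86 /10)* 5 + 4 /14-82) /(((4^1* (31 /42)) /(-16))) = 6504 /31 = 209.81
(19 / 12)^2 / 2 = 361 / 288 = 1.25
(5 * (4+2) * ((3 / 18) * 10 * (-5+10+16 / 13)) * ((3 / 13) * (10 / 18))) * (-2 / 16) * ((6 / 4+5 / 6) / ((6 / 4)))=-2625 / 338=-7.77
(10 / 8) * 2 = 5 / 2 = 2.50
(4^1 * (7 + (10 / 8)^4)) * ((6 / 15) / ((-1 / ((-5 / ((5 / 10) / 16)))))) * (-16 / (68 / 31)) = -299708 / 17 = -17629.88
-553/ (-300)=553/ 300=1.84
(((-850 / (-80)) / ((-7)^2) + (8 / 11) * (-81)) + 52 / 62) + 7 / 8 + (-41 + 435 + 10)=11596763 / 33418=347.02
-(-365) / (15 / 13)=949 / 3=316.33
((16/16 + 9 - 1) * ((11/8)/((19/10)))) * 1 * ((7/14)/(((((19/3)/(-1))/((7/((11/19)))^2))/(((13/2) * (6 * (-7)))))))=20521.53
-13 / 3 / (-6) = 0.72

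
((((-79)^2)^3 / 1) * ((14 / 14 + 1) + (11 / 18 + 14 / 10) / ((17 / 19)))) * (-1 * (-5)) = 1579825373430979 / 306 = 5162828017748.30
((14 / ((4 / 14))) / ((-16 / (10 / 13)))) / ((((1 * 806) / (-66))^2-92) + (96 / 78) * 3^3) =-266805 / 10234568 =-0.03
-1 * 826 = -826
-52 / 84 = -13 / 21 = -0.62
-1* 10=-10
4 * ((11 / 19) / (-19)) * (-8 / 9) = 352 / 3249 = 0.11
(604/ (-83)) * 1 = -604/ 83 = -7.28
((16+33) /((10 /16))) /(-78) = -1.01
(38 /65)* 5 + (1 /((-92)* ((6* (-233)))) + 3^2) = 19935493 /1672008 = 11.92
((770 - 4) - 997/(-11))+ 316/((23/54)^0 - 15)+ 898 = 133369/77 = 1732.06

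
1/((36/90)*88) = 5/176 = 0.03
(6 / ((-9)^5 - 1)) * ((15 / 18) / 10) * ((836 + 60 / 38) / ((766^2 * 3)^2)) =-7957 / 3476410803334936800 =-0.00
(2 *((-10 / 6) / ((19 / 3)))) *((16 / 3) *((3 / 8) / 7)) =-20 / 133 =-0.15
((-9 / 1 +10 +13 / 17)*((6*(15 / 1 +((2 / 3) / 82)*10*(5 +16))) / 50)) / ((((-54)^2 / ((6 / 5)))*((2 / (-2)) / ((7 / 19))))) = -959 / 1787805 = -0.00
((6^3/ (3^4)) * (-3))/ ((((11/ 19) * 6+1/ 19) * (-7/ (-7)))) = -2.27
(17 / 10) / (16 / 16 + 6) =17 / 70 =0.24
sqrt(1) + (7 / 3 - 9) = -17 / 3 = -5.67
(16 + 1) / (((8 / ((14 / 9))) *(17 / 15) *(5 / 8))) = 14 / 3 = 4.67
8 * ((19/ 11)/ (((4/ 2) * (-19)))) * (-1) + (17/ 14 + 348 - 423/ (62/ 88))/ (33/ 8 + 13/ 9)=-42819496/ 957187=-44.73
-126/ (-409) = 126/ 409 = 0.31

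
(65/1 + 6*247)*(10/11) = 15470/11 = 1406.36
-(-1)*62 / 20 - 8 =-49 / 10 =-4.90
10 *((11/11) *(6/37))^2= 360/1369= 0.26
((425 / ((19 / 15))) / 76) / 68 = 375 / 5776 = 0.06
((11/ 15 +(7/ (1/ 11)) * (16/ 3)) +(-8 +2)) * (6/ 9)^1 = 270.27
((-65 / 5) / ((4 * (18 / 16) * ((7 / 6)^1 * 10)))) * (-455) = 338 / 3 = 112.67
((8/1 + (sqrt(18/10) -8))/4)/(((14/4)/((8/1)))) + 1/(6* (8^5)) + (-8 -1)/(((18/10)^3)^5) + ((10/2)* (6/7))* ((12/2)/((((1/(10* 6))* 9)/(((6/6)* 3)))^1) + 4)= 12* sqrt(5)/35 + 5577208963000548032029/10494774292298268672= 532.19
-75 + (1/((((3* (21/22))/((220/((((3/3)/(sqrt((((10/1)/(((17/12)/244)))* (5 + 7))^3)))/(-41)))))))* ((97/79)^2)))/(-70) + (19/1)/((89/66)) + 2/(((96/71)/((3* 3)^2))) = 83877/1424 + 116039126691840* sqrt(10370)/133240849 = 88686338.90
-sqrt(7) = -2.65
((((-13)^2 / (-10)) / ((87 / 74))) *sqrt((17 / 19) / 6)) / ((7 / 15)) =-6253 *sqrt(1938) / 23142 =-11.89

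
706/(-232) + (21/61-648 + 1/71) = -326901419/502396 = -650.68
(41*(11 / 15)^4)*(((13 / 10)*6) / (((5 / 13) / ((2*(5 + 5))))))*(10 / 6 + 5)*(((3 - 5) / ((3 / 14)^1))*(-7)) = 318139325504 / 151875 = 2094744.53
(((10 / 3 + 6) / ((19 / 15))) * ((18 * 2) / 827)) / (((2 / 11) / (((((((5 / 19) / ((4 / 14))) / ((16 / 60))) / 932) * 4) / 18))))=202125 / 139122902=0.00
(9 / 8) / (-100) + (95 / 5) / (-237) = -0.09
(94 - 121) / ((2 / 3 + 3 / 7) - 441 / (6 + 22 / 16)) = 33453 / 72731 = 0.46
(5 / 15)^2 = 1 / 9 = 0.11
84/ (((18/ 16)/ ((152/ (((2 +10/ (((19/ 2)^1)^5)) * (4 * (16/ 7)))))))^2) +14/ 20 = 7592829093678962539/ 1655601831471870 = 4586.14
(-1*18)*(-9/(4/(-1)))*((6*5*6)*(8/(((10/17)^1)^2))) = -842724/5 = -168544.80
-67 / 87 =-0.77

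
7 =7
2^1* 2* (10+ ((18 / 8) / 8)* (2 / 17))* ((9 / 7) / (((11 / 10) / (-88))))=-491220 / 119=-4127.90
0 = 0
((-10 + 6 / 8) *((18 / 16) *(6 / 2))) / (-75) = 333 / 800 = 0.42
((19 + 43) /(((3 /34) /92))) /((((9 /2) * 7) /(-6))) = -775744 /63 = -12313.40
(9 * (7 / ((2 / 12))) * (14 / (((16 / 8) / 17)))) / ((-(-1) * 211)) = 44982 / 211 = 213.18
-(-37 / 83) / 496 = 37 / 41168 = 0.00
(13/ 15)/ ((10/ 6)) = 13/ 25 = 0.52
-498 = -498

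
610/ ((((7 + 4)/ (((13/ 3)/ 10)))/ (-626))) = -496418/ 33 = -15042.97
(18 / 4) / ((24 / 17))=51 / 16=3.19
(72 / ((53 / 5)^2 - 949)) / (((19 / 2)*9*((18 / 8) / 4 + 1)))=-64 / 99351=-0.00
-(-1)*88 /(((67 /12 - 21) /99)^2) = 124198272 /34225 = 3628.88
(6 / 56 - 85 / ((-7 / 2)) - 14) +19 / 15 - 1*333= -134963 / 420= -321.34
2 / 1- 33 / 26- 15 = -371 / 26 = -14.27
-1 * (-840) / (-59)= -840 / 59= -14.24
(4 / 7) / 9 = 4 / 63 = 0.06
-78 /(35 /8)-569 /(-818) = -490517 /28630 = -17.13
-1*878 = -878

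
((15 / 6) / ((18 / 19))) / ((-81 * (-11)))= 95 / 32076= 0.00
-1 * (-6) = 6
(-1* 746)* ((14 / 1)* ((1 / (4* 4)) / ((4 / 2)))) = -2611 / 8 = -326.38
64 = 64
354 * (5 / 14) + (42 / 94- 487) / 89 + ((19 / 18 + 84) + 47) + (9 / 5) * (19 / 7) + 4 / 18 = 680234689 / 2635290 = 258.13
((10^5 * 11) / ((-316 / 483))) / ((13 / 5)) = -664125000 / 1027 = -646665.04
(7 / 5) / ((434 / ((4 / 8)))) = 1 / 620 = 0.00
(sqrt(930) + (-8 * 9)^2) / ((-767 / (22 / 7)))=-114048 / 5369-22 * sqrt(930) / 5369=-21.37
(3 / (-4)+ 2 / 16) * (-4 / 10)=1 / 4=0.25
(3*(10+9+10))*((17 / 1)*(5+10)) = 22185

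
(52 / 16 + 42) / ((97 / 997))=180457 / 388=465.10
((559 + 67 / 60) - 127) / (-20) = -25987 / 1200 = -21.66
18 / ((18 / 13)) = 13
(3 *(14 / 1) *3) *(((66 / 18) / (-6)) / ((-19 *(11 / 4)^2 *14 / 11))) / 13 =8 / 247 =0.03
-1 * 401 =-401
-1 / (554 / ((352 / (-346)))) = 88 / 47921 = 0.00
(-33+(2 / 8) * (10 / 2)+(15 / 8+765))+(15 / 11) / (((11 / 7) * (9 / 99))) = 65531 / 88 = 744.67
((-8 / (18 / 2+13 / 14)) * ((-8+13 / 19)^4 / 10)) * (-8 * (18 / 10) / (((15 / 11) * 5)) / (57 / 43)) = 569093408576 / 1547561875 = 367.74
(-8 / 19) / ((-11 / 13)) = 104 / 209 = 0.50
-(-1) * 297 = 297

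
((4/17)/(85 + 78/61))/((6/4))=488/268413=0.00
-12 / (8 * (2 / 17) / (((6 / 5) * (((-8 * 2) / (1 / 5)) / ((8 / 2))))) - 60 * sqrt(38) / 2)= -306 / 22238549+234090 * sqrt(38) / 22238549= 0.06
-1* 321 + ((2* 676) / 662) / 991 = -105294065 / 328021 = -321.00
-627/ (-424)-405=-403.52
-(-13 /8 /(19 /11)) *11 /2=1573 /304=5.17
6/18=1/3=0.33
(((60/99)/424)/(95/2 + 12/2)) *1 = 0.00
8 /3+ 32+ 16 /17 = 1816 /51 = 35.61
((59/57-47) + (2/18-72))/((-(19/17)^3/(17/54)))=1683198713/63336006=26.58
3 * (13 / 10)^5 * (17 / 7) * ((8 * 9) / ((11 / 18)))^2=993909776184 / 2646875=375503.10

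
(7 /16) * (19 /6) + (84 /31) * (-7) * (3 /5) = -148729 /14880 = -10.00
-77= -77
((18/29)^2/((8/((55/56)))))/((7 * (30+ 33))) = 495/4615408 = 0.00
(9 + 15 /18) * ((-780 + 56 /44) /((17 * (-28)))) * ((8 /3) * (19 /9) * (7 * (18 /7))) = 19204972 /11781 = 1630.16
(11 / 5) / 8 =0.28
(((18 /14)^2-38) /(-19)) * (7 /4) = 1781 /532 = 3.35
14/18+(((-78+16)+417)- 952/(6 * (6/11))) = 584/9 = 64.89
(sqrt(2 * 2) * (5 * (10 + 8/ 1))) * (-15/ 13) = -2700/ 13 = -207.69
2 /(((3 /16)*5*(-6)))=-16 /45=-0.36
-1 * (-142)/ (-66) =-71/ 33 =-2.15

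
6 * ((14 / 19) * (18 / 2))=756 / 19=39.79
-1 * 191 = -191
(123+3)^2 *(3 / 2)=23814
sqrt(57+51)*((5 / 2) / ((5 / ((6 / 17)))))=18*sqrt(3) / 17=1.83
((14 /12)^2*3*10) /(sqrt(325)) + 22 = 49*sqrt(13) /78 + 22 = 24.27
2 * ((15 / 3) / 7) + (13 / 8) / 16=1371 / 896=1.53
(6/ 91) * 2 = 12/ 91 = 0.13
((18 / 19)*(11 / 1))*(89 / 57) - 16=98 / 361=0.27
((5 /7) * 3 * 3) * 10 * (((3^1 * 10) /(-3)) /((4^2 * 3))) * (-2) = 26.79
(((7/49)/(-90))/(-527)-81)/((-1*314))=26892809/104251140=0.26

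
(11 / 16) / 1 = 11 / 16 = 0.69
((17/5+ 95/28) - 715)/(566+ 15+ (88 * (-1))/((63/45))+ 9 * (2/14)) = -99149/72720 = -1.36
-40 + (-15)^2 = 185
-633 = -633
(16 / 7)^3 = 4096 / 343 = 11.94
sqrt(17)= 4.12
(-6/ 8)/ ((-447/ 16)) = 4/ 149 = 0.03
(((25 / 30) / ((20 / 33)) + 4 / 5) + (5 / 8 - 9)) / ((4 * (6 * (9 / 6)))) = -31 / 180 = -0.17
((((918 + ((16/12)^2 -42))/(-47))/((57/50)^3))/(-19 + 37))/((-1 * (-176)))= -30859375/7755327261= -0.00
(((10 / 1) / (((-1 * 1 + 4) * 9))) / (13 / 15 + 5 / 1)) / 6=25 / 2376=0.01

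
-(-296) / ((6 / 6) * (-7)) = -296 / 7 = -42.29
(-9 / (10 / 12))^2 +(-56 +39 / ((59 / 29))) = 117719 / 1475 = 79.81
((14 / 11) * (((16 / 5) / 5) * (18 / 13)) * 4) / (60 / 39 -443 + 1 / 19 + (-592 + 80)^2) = 76608 / 4444037125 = 0.00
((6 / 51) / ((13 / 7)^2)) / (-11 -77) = -49 / 126412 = -0.00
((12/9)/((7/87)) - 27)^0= 1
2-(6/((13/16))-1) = -57/13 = -4.38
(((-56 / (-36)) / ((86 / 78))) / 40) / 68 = 91 / 175440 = 0.00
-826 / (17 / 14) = -11564 / 17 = -680.24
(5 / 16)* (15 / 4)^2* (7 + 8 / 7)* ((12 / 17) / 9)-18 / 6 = -1473 / 7616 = -0.19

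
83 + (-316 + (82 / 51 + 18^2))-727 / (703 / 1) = 91.57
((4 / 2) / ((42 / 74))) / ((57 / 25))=1850 / 1197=1.55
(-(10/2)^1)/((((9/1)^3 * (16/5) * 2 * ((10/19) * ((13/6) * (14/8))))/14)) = -95/12636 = -0.01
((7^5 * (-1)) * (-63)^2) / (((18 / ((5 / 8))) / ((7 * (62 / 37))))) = -8041897395 / 296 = -27168572.28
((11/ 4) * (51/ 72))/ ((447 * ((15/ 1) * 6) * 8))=187/ 30896640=0.00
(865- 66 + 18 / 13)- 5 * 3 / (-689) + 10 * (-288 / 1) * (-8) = 16426040 / 689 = 23840.41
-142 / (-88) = 71 / 44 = 1.61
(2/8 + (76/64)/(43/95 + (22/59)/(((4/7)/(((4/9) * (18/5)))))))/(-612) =-140051/82145088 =-0.00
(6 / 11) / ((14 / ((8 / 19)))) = 24 / 1463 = 0.02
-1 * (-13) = 13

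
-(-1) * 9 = 9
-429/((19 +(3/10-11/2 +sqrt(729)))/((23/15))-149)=9867/2815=3.51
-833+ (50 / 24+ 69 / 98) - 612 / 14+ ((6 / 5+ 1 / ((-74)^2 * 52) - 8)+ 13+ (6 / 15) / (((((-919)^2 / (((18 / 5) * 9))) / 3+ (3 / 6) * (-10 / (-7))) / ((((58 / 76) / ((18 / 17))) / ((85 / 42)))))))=-39233059702874396599 / 45213605715642000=-867.73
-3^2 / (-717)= 3 / 239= 0.01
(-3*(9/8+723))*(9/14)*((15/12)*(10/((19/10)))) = -19551375/2128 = -9187.68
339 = 339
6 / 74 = 3 / 37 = 0.08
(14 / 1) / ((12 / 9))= 21 / 2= 10.50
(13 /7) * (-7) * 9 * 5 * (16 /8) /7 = -1170 /7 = -167.14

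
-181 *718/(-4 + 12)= -64979/4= -16244.75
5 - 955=-950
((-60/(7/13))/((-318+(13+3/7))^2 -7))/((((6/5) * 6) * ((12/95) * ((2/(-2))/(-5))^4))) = -135078125/163622916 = -0.83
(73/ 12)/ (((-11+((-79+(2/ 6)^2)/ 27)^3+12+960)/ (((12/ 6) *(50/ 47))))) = 8728918425/ 631275265469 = 0.01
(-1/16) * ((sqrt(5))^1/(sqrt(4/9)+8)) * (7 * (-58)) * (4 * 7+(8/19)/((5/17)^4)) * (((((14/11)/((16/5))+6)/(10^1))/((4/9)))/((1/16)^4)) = 197623316249856 * sqrt(5)/8490625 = 52045540.71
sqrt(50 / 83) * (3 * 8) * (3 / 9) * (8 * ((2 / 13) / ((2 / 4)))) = 1280 * sqrt(166) / 1079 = 15.28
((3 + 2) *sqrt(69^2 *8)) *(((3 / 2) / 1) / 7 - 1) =-3795 *sqrt(2) / 7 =-766.71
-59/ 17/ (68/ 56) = -826/ 289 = -2.86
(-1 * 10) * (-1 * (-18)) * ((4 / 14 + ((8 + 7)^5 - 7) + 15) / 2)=-478411470 / 7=-68344495.71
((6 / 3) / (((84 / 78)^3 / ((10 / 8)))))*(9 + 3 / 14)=1417065 / 76832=18.44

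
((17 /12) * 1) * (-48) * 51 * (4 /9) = -1541.33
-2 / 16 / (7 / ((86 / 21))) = -43 / 588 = -0.07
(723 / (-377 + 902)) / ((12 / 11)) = 2651 / 2100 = 1.26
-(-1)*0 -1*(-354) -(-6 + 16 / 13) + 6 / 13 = 4670 / 13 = 359.23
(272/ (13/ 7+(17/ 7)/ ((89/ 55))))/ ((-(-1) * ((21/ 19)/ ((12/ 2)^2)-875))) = -1379856/ 14904977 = -0.09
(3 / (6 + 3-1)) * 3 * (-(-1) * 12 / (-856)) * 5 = -135 / 1712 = -0.08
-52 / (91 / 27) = -108 / 7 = -15.43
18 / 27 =2 / 3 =0.67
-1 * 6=-6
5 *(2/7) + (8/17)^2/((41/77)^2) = 7514282/3400663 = 2.21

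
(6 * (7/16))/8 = 21/64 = 0.33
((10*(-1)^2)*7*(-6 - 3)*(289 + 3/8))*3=-546918.75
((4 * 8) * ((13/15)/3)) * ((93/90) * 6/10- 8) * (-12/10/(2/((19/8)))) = 60762/625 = 97.22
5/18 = 0.28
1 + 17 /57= 74 /57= 1.30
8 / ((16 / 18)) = 9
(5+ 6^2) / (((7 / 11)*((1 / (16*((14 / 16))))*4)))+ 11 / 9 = 4081 / 18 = 226.72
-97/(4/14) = -339.50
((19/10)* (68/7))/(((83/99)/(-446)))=-9818.76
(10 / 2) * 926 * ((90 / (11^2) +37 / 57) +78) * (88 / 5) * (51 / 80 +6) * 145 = 1301350492767 / 209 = 6226557381.66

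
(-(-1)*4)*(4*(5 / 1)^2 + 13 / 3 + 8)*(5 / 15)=1348 / 9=149.78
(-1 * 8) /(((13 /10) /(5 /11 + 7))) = -45.87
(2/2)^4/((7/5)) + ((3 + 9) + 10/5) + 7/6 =667/42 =15.88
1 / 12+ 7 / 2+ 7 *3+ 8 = 391 / 12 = 32.58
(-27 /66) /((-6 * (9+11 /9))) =27 /4048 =0.01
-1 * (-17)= 17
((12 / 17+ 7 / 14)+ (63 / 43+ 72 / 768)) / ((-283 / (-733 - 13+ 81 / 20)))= 959682647 / 132398720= 7.25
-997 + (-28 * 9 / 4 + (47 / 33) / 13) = -454693 / 429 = -1059.89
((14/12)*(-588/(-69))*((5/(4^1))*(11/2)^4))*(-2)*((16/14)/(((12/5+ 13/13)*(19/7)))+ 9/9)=-25560.53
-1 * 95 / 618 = -95 / 618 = -0.15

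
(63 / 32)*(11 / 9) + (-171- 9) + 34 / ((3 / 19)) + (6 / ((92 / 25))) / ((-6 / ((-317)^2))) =-60210071 / 2208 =-27269.05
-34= -34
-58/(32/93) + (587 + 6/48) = 6697/16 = 418.56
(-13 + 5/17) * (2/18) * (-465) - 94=9562/17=562.47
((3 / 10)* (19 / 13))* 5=57 / 26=2.19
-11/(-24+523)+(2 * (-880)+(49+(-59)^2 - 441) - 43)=641703/499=1285.98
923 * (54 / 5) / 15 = 16614 / 25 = 664.56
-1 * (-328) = 328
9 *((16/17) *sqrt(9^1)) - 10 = 262/17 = 15.41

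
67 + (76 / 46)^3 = 71.51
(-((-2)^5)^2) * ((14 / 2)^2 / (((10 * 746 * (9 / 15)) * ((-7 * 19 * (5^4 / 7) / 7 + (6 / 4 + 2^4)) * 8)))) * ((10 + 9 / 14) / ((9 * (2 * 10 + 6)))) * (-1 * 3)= -116816 / 1025781705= -0.00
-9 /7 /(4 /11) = -99 /28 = -3.54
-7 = -7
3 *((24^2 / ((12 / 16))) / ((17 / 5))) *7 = 80640 / 17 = 4743.53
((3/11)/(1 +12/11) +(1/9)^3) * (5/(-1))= -11050/16767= -0.66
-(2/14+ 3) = -22/7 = -3.14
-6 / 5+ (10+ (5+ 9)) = 114 / 5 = 22.80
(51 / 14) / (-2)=-51 / 28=-1.82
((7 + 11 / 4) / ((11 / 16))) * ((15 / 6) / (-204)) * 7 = -455 / 374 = -1.22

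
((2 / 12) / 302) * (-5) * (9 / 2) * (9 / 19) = -135 / 22952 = -0.01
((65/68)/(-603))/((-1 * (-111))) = -65/4551444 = -0.00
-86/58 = -43/29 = -1.48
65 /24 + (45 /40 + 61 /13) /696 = 196645 /72384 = 2.72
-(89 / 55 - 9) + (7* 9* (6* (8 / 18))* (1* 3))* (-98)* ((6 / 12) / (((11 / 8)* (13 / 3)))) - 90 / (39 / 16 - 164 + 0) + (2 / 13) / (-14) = -4136.86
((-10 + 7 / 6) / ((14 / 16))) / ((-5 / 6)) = 424 / 35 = 12.11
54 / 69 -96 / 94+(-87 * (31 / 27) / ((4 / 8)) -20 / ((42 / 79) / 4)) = -23869600 / 68103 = -350.49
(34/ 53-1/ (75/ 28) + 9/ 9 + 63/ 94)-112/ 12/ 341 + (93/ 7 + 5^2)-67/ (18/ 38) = -101.25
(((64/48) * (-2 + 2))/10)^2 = 0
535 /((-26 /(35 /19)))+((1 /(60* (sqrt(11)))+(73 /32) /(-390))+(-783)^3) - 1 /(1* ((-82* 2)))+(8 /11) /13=-51336948289888177 /106941120+sqrt(11) /660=-480048724.84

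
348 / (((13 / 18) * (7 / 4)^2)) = 100224 / 637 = 157.34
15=15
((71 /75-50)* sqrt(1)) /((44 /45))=-11037 /220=-50.17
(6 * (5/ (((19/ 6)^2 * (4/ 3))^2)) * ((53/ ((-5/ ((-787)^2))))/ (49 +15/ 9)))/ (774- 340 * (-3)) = -71791680159/ 5922828808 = -12.12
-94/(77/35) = -470/11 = -42.73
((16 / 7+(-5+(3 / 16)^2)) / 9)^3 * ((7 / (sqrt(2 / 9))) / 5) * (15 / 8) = -110661134401 * sqrt(2) / 1065420324864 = -0.15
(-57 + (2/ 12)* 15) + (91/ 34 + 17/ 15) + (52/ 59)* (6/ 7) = -49.93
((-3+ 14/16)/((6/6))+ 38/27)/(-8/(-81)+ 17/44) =-5115/3458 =-1.48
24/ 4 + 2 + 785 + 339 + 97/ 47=53301/ 47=1134.06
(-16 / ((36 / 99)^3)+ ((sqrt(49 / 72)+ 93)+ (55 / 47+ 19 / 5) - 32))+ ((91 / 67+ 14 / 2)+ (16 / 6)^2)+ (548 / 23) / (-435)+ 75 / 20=-23403907808 / 94517235+ 7 * sqrt(2) / 12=-246.79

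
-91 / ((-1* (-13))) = -7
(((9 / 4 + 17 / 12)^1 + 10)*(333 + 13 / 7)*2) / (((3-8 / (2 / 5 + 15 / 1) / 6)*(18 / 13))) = 13742872 / 6057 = 2268.92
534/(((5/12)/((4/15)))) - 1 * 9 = 8319/25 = 332.76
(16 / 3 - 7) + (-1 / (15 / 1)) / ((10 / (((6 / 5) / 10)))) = -6253 / 3750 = -1.67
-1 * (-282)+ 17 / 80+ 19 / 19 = 22657 / 80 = 283.21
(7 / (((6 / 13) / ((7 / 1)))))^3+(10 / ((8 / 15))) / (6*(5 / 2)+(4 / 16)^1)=15766982233 / 13176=1196644.07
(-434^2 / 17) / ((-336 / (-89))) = -598703 / 204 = -2934.82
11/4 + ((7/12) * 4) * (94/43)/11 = 18241/5676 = 3.21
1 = 1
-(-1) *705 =705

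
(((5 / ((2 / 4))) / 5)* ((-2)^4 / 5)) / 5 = 1.28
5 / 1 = 5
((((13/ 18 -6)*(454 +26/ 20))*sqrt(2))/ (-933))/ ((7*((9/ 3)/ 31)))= 2681717*sqrt(2)/ 705348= 5.38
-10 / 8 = -5 / 4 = -1.25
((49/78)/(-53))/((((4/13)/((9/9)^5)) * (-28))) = 0.00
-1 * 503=-503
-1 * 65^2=-4225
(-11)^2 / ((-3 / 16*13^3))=-1936 / 6591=-0.29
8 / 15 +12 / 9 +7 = 133 / 15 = 8.87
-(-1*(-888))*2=-1776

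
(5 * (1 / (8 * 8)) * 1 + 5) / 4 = 325 / 256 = 1.27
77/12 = 6.42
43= 43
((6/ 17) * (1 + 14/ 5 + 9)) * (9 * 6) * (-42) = -870912/ 85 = -10246.02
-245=-245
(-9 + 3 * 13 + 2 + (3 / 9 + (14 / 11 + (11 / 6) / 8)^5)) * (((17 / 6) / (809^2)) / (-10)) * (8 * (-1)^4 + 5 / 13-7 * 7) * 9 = 5577487122200245 / 881687781355290624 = 0.01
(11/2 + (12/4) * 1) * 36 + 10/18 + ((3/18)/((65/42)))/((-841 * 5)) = 754103612/2459925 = 306.56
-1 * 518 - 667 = -1185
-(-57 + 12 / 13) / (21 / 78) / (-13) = -1458 / 91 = -16.02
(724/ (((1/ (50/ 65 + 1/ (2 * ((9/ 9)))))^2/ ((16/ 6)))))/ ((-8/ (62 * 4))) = -16294344/ 169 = -96416.24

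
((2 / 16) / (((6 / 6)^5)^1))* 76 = 19 / 2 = 9.50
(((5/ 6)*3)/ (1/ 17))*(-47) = -3995/ 2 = -1997.50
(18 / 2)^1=9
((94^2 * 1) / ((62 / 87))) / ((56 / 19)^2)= 69378063 / 48608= 1427.30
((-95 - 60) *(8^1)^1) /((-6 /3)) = 620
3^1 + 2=5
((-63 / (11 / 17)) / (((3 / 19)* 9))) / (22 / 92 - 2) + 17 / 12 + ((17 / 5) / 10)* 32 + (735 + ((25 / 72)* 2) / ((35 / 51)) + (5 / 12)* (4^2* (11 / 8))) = 745058059 / 935550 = 796.39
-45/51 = -15/17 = -0.88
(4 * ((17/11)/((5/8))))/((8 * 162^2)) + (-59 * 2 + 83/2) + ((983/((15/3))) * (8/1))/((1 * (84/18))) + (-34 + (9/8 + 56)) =1146407657/4041576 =283.65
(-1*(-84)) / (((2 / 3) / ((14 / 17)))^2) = 37044 / 289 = 128.18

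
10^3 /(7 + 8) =200 /3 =66.67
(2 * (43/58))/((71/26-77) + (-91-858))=-1118/771545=-0.00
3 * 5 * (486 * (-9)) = -65610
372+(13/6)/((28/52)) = 15793/42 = 376.02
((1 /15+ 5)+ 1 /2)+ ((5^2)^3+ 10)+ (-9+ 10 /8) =937969 /60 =15632.82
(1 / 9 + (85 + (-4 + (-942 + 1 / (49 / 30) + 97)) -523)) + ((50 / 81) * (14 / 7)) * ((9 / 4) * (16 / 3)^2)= -4791632 / 3969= -1207.26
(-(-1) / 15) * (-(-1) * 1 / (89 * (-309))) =-1 / 412515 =-0.00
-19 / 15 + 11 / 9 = -0.04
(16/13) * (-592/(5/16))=-151552/65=-2331.57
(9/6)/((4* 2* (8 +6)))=3/224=0.01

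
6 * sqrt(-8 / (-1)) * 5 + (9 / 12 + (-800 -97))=-3585 / 4 + 60 * sqrt(2)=-811.40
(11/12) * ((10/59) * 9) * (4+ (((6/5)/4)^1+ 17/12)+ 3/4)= 9.04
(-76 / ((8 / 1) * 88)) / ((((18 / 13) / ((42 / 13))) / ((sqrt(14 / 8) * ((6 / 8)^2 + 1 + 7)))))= -18221 * sqrt(7) / 16896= -2.85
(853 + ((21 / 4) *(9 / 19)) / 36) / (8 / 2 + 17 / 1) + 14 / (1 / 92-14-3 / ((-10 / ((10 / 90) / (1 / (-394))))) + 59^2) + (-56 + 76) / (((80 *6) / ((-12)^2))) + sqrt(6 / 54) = 46.96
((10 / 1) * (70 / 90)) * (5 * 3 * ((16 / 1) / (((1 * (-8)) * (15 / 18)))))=-280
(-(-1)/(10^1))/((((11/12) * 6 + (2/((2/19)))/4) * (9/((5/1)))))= 2/369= 0.01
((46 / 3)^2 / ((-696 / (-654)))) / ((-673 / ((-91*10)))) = 52471510 / 175653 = 298.72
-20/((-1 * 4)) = 5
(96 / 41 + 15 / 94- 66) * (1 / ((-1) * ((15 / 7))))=114205 / 3854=29.63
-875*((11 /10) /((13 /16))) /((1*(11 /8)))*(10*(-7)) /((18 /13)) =392000 /9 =43555.56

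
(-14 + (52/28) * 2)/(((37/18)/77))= -14256/37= -385.30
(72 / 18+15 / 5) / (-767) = -7 / 767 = -0.01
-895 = -895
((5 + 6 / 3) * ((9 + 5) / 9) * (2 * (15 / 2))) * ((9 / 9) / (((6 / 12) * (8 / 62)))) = 7595 / 3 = 2531.67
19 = 19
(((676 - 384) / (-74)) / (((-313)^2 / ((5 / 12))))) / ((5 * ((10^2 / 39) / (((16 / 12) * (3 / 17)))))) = -949 / 3081125050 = -0.00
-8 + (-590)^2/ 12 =87001/ 3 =29000.33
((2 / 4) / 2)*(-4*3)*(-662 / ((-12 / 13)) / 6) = -358.58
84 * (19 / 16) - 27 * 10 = -170.25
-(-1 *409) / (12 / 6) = 409 / 2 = 204.50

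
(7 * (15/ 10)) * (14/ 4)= 147/ 4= 36.75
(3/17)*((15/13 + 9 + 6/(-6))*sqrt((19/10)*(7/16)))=21*sqrt(1330)/520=1.47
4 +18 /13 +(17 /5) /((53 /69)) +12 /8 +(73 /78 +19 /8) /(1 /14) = 2383813 /41340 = 57.66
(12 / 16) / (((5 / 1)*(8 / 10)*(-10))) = -3 / 160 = -0.02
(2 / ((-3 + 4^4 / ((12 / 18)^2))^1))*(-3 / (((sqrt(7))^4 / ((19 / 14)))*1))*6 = -114 / 65513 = -0.00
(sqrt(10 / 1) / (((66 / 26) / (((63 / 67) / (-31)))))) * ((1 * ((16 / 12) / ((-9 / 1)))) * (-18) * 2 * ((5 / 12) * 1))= -1820 * sqrt(10) / 68541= -0.08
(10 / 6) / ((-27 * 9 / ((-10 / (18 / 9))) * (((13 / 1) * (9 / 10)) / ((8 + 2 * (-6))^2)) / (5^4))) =2500000 / 85293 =29.31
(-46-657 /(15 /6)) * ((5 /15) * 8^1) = -12352 /15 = -823.47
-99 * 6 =-594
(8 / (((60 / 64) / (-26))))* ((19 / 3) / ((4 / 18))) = -31616 / 5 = -6323.20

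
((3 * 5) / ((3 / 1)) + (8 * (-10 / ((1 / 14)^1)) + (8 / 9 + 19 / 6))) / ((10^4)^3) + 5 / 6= 14999999980003 / 18000000000000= 0.83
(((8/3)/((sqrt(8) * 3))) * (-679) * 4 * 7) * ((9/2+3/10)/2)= -152096 * sqrt(2)/15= -14339.75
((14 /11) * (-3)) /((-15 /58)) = 812 /55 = 14.76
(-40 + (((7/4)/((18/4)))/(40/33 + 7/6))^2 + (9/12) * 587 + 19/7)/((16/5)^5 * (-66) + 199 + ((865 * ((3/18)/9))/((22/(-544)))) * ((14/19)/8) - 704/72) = -0.02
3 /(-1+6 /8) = -12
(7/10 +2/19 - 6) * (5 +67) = -374.02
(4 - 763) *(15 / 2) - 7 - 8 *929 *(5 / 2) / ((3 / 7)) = -294317 / 6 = -49052.83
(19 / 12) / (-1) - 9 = -127 / 12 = -10.58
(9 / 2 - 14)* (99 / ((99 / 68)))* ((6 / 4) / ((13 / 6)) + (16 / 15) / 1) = -221578 / 195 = -1136.30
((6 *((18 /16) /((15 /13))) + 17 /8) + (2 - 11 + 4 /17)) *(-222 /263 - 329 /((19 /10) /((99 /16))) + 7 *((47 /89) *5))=2013314858697 /2419347520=832.17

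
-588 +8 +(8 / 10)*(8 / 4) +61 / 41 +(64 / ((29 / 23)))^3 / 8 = 78846678617 / 4999745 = 15770.14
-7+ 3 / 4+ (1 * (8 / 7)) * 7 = 7 / 4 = 1.75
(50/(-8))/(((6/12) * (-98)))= 25/196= 0.13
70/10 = 7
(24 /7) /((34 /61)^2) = 22326 /2023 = 11.04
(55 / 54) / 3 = 55 / 162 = 0.34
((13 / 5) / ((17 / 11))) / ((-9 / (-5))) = 143 / 153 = 0.93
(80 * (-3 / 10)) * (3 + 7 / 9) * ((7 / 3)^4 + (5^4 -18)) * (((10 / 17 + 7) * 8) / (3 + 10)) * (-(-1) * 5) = -1419151360 / 1053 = -1347722.09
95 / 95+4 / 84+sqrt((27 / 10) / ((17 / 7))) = 22 / 21+3 * sqrt(3570) / 170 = 2.10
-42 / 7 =-6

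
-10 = -10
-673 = -673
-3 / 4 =-0.75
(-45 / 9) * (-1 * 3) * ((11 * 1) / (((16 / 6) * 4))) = 495 / 32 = 15.47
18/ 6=3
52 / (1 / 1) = 52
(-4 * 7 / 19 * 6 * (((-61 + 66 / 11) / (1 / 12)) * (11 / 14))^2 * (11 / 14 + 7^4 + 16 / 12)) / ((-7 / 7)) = 5319830775600 / 931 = 5714103948.01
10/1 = 10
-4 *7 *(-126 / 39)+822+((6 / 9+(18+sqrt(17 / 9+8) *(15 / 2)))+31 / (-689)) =5 *sqrt(89) / 2+1924549 / 2067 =954.67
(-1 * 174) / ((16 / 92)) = -2001 / 2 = -1000.50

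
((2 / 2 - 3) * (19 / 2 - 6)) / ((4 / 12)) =-21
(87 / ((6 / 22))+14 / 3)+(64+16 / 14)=388.81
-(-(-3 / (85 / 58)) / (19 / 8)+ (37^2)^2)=-3026771407 / 1615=-1874161.86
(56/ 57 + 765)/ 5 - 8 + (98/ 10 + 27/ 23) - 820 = -4351403/ 6555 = -663.83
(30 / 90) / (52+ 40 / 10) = 1 / 168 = 0.01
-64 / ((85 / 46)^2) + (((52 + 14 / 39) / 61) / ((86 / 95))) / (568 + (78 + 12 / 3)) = -360162160573 / 19216491450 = -18.74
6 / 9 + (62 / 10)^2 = 2933 / 75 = 39.11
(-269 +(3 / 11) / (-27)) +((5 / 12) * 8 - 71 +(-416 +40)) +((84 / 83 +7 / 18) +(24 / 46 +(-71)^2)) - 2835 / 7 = 494557433 / 125994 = 3925.25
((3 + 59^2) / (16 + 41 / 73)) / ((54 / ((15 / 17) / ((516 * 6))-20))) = -1716129625 / 22026492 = -77.91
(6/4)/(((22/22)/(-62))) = -93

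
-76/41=-1.85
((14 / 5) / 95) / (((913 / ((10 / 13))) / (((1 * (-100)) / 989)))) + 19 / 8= 4237572721 / 1784243032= 2.37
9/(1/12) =108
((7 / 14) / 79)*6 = 3 / 79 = 0.04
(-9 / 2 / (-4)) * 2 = 9 / 4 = 2.25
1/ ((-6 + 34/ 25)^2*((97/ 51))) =31875/ 1305232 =0.02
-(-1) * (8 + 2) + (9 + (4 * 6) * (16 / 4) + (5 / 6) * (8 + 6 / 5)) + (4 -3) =371 / 3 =123.67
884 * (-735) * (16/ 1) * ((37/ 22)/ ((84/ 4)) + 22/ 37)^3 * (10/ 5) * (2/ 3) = -54242429403612320/ 12742218027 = -4256906.39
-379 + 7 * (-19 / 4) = -1649 / 4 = -412.25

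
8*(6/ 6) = 8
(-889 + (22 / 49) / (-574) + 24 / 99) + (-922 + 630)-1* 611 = -831517427 / 464079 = -1791.76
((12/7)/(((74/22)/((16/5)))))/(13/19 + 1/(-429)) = 8607456/3598805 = 2.39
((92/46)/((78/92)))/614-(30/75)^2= -46742/299325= -0.16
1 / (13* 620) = 1 / 8060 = 0.00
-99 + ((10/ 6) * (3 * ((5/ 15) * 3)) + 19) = -75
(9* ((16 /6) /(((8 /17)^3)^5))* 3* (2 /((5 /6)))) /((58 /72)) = 695568801516885237699 /39857296506880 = 17451479.72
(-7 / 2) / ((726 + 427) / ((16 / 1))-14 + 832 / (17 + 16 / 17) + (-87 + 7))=-17080 / 119249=-0.14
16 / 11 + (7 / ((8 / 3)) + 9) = 1151 / 88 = 13.08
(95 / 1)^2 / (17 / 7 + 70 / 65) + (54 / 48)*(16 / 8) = 3287971 / 1276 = 2576.78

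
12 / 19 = 0.63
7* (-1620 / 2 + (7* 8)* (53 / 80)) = -54103 / 10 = -5410.30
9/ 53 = 0.17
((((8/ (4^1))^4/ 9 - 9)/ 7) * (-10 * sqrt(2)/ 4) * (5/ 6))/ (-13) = -125 * sqrt(2)/ 756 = -0.23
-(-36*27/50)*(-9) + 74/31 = -133744/775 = -172.57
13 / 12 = 1.08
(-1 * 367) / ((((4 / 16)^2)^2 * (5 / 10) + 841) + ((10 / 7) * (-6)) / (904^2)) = -16795423232 / 38487693639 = -0.44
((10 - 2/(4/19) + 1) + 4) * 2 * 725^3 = 4191859375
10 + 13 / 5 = 63 / 5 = 12.60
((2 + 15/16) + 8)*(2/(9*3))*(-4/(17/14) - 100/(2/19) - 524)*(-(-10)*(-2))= 10987375/459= 23937.64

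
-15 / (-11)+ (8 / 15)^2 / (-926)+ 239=275438348 / 1145925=240.36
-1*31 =-31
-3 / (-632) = 3 / 632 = 0.00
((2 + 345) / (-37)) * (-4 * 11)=15268 / 37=412.65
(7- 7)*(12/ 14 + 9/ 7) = 0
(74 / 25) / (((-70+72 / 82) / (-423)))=641691 / 35425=18.11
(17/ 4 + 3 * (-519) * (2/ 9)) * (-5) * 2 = 6835/ 2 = 3417.50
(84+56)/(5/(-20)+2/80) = -5600/9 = -622.22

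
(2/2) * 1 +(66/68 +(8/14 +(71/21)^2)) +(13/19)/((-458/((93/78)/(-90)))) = 18231499003/1304777880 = 13.97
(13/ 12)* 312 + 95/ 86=29163/ 86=339.10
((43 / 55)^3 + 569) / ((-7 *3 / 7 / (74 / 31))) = -2337089756 / 5157625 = -453.13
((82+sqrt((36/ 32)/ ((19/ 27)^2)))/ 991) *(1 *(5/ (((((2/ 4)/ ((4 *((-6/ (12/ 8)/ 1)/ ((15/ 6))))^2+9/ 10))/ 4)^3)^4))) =2400908800683302183075876902568076700409369985024 *sqrt(2)/ 224459171295166015625+9722198600297816247517131161016409354744115494912/ 11813640594482421875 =838090821186494662237405200000.00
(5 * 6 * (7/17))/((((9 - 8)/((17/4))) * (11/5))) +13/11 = 551/22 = 25.05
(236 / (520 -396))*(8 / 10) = 236 / 155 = 1.52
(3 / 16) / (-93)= -1 / 496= -0.00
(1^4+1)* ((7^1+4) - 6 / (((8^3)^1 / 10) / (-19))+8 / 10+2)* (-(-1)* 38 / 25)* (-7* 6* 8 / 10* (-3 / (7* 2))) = 1753947 / 5000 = 350.79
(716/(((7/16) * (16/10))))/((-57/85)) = -608600/399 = -1525.31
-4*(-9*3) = 108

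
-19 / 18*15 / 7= -95 / 42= -2.26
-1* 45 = -45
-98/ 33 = -2.97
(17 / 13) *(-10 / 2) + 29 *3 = 1046 / 13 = 80.46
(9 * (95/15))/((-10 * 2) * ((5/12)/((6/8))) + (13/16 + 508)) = 8208/71669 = 0.11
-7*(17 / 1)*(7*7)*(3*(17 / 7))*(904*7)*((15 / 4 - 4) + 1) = -201624318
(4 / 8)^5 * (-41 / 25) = -41 / 800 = -0.05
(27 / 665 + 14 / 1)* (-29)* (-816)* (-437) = -5081867664 / 35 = -145196218.97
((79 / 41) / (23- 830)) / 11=-79 / 363957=-0.00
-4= -4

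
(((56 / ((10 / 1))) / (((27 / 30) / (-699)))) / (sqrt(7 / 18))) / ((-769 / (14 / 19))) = 26096 * sqrt(14) / 14611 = 6.68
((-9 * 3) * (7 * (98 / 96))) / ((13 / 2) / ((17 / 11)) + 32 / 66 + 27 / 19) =-671517 / 21272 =-31.57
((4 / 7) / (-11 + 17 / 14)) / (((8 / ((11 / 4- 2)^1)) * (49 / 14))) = -3 / 1918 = -0.00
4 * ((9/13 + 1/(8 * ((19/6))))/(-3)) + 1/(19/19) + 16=3958/247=16.02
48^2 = 2304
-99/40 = -2.48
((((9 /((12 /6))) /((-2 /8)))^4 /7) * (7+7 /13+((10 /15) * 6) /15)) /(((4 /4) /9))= 479320416 /455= 1053451.46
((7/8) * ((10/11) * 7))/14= 0.40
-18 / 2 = -9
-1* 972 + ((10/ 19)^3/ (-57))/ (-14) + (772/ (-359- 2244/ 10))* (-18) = -7569397215904/ 7983073497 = -948.18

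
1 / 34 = 0.03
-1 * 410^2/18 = -84050/9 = -9338.89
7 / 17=0.41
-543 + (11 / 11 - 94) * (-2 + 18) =-2031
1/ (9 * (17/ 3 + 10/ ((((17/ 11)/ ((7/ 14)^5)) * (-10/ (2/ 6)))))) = 544/ 27711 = 0.02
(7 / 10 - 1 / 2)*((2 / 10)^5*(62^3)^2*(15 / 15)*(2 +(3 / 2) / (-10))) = 525402179152 / 78125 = 6725147.89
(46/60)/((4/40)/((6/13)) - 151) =-46/9047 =-0.01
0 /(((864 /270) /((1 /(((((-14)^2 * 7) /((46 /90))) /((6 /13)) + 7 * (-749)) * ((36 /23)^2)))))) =0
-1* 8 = -8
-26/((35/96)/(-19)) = 47424/35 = 1354.97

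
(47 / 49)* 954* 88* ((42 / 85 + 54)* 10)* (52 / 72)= 26399657856 / 833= 31692266.33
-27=-27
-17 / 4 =-4.25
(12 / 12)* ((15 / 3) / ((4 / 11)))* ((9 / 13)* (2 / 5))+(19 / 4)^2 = 5485 / 208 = 26.37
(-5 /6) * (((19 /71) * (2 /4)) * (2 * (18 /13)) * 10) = -2850 /923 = -3.09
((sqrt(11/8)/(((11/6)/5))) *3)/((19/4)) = 90 *sqrt(22)/209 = 2.02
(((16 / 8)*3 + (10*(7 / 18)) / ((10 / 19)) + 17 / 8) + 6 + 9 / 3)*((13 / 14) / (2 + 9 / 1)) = 22945 / 11088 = 2.07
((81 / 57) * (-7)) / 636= -63 / 4028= -0.02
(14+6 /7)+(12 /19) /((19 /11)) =38468 /2527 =15.22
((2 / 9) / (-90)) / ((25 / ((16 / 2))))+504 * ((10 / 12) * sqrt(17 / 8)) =-8 / 10125+105 * sqrt(34) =612.25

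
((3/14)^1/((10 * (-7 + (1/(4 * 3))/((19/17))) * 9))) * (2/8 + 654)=-0.22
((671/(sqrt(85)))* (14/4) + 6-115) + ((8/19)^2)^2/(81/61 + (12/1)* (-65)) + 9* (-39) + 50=-155.27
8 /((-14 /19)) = -76 /7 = -10.86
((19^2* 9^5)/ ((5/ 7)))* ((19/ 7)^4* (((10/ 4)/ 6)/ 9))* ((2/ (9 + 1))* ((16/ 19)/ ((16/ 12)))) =16245685539/ 1715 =9472702.94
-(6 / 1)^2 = -36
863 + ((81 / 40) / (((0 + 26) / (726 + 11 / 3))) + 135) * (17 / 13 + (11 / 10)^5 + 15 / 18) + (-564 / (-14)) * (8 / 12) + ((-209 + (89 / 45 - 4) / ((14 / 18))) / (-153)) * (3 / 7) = 777140308817573 / 482664000000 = 1610.11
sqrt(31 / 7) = sqrt(217) / 7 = 2.10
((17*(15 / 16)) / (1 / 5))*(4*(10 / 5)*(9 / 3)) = 1912.50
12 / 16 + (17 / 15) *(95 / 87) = 2075 / 1044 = 1.99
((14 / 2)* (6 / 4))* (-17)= -357 / 2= -178.50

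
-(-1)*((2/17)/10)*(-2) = -2/85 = -0.02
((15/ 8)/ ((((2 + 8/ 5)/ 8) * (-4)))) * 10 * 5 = -625/ 12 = -52.08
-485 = -485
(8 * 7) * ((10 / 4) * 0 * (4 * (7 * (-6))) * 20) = 0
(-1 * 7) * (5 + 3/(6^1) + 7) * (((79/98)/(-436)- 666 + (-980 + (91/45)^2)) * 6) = 142065162607/164808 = 862004.04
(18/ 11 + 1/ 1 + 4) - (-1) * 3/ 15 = 376/ 55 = 6.84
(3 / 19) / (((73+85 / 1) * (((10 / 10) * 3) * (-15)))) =-1 / 45030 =-0.00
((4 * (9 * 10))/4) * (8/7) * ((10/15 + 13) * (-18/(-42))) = 29520/49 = 602.45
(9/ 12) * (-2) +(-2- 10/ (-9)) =-43/ 18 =-2.39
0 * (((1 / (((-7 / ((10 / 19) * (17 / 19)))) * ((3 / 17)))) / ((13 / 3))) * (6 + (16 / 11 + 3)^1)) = 0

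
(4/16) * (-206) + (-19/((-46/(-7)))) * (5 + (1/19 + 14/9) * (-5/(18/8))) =-103627/1863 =-55.62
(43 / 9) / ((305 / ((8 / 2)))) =172 / 2745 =0.06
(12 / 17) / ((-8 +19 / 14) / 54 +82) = 3024 / 350761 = 0.01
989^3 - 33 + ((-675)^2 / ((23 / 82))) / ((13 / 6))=289465296664 / 299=968111360.08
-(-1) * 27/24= 9/8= 1.12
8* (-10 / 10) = -8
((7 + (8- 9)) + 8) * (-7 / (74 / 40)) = -52.97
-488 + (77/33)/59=-86369/177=-487.96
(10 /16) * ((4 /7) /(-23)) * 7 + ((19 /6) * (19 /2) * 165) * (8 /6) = 913315 /138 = 6618.22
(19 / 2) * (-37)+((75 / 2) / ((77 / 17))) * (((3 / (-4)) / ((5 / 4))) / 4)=-217289 / 616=-352.74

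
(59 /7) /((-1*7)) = -1.20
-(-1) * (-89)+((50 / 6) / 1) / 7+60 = -584 / 21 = -27.81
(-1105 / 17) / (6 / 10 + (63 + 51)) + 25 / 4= 13025 / 2292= 5.68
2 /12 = 1 /6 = 0.17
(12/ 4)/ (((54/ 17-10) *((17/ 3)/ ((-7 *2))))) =63/ 58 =1.09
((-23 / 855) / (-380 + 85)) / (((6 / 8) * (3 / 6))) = 184 / 756675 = 0.00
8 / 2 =4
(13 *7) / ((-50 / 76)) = -3458 / 25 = -138.32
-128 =-128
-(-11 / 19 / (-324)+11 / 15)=-22627 / 30780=-0.74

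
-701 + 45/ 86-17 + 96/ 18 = -183733/ 258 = -712.14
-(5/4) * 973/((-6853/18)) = 3.19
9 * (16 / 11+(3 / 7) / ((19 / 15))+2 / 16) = 202023 / 11704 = 17.26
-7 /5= -1.40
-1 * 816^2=-665856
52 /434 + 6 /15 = 564 /1085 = 0.52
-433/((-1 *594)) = 433/594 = 0.73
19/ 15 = 1.27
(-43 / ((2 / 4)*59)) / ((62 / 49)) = -2107 / 1829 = -1.15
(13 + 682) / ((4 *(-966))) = -695 / 3864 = -0.18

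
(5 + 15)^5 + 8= 3200008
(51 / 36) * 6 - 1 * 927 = -1837 / 2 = -918.50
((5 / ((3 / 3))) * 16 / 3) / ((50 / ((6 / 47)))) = 16 / 235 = 0.07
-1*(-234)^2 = -54756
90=90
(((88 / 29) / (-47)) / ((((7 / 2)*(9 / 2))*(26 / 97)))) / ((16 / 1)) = -1067 / 1116297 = -0.00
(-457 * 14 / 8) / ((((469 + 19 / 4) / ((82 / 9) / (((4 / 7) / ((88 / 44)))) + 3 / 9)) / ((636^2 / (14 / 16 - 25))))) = 66711997184 / 73147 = 912026.43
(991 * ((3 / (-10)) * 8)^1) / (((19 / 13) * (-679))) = 154596 / 64505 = 2.40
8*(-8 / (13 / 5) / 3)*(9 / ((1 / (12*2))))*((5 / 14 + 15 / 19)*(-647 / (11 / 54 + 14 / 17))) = 2086888665600 / 1630447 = 1279948.79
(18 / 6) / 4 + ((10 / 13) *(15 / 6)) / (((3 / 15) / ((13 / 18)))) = 277 / 36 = 7.69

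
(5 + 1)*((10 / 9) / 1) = 20 / 3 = 6.67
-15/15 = -1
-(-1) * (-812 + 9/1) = -803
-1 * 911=-911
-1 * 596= -596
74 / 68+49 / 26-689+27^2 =9497 / 221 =42.97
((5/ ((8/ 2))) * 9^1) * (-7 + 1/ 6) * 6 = -1845/ 4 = -461.25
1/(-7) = -1/7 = -0.14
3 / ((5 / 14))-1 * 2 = 32 / 5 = 6.40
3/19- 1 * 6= -111/19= -5.84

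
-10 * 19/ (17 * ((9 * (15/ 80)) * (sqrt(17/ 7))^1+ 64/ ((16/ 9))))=-71680/ 229653+ 160 * sqrt(119)/ 76551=-0.29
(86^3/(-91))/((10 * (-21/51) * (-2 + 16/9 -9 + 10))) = 48658284/22295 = 2182.48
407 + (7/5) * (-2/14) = 2034/5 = 406.80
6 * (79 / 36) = 79 / 6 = 13.17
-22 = -22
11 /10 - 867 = -8659 /10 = -865.90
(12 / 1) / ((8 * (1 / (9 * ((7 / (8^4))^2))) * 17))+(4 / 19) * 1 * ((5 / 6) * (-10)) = -57042458989 / 32514244608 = -1.75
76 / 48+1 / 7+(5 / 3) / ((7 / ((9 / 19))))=1.84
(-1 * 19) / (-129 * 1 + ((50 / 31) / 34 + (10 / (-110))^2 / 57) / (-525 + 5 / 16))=579755854095 / 3936239881877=0.15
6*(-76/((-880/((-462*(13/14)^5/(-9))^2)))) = 28812424796441/44273671680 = 650.78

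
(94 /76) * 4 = 94 /19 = 4.95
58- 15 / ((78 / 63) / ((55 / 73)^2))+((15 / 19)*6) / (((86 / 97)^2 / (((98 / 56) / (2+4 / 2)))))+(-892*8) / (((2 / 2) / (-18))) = 10007800422410399 / 77880649184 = 128501.76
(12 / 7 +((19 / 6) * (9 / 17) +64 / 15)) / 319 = 27337 / 1138830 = 0.02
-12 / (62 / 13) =-78 / 31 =-2.52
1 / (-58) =-1 / 58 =-0.02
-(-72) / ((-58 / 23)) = -828 / 29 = -28.55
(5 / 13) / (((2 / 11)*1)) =55 / 26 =2.12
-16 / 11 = -1.45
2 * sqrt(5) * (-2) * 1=-4 * sqrt(5)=-8.94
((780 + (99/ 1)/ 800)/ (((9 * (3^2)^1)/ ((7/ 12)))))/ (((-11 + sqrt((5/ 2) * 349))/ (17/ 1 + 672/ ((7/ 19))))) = 29490133981/ 194788800 + 2680921271 * sqrt(3490)/ 389577600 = 557.93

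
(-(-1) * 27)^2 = 729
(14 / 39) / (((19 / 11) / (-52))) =-616 / 57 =-10.81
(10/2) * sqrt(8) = 10 * sqrt(2) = 14.14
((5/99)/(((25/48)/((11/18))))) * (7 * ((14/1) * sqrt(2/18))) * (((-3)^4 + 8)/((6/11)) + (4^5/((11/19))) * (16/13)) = 787047016/173745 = 4529.90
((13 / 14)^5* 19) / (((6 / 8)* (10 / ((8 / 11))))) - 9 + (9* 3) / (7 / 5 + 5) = -311419643 / 88740960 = -3.51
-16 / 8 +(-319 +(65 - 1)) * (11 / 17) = -167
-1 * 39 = -39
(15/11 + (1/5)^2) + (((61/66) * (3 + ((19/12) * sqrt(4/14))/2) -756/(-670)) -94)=-3268421/36850 + 1159 * sqrt(14)/11088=-88.30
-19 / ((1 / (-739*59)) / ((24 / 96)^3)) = 828419 / 64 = 12944.05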